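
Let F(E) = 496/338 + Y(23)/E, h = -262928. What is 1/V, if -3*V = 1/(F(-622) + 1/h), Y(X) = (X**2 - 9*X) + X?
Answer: -37842149115/13819232752 ≈ -2.7384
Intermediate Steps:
Y(X) = X**2 - 8*X
F(E) = 248/169 + 345/E (F(E) = 496/338 + (23*(-8 + 23))/E = 496*(1/338) + (23*15)/E = 248/169 + 345/E)
V = -13819232752/37842149115 (V = -1/(3*((248/169 + 345/(-622)) + 1/(-262928))) = -1/(3*((248/169 + 345*(-1/622)) - 1/262928)) = -1/(3*((248/169 - 345/622) - 1/262928)) = -1/(3*(95951/105118 - 1/262928)) = -1/(3*12614049705/13819232752) = -1/3*13819232752/12614049705 = -13819232752/37842149115 ≈ -0.36518)
1/V = 1/(-13819232752/37842149115) = -37842149115/13819232752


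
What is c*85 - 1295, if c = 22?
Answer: 575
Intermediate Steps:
c*85 - 1295 = 22*85 - 1295 = 1870 - 1295 = 575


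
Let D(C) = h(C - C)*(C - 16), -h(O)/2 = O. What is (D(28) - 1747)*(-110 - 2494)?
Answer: 4549188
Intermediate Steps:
h(O) = -2*O
D(C) = 0 (D(C) = (-2*(C - C))*(C - 16) = (-2*0)*(-16 + C) = 0*(-16 + C) = 0)
(D(28) - 1747)*(-110 - 2494) = (0 - 1747)*(-110 - 2494) = -1747*(-2604) = 4549188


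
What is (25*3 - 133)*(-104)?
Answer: 6032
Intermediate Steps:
(25*3 - 133)*(-104) = (75 - 133)*(-104) = -58*(-104) = 6032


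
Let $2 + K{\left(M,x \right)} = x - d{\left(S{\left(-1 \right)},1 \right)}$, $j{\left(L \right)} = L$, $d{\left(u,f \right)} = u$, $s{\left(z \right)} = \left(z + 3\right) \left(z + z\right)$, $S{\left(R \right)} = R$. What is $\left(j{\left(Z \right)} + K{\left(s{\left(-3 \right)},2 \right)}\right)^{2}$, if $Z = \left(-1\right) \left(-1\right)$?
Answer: $4$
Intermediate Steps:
$s{\left(z \right)} = 2 z \left(3 + z\right)$ ($s{\left(z \right)} = \left(3 + z\right) 2 z = 2 z \left(3 + z\right)$)
$Z = 1$
$K{\left(M,x \right)} = -1 + x$ ($K{\left(M,x \right)} = -2 + \left(x - -1\right) = -2 + \left(x + 1\right) = -2 + \left(1 + x\right) = -1 + x$)
$\left(j{\left(Z \right)} + K{\left(s{\left(-3 \right)},2 \right)}\right)^{2} = \left(1 + \left(-1 + 2\right)\right)^{2} = \left(1 + 1\right)^{2} = 2^{2} = 4$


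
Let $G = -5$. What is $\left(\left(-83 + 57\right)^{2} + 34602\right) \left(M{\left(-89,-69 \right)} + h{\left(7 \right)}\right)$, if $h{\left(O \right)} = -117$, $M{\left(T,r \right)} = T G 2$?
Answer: $27269894$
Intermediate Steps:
$M{\left(T,r \right)} = - 10 T$ ($M{\left(T,r \right)} = T \left(-5\right) 2 = - 5 T 2 = - 10 T$)
$\left(\left(-83 + 57\right)^{2} + 34602\right) \left(M{\left(-89,-69 \right)} + h{\left(7 \right)}\right) = \left(\left(-83 + 57\right)^{2} + 34602\right) \left(\left(-10\right) \left(-89\right) - 117\right) = \left(\left(-26\right)^{2} + 34602\right) \left(890 - 117\right) = \left(676 + 34602\right) 773 = 35278 \cdot 773 = 27269894$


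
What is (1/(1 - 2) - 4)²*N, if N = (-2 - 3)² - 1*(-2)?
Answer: 675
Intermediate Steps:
N = 27 (N = (-5)² + 2 = 25 + 2 = 27)
(1/(1 - 2) - 4)²*N = (1/(1 - 2) - 4)²*27 = (1/(-1) - 4)²*27 = (-1 - 4)²*27 = (-5)²*27 = 25*27 = 675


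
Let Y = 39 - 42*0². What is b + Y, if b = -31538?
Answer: -31499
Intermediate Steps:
Y = 39 (Y = 39 - 42*0 = 39 + 0 = 39)
b + Y = -31538 + 39 = -31499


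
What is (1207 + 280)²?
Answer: 2211169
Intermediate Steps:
(1207 + 280)² = 1487² = 2211169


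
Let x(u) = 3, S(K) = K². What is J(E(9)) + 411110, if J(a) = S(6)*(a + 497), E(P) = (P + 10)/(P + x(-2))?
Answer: 429059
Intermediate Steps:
E(P) = (10 + P)/(3 + P) (E(P) = (P + 10)/(P + 3) = (10 + P)/(3 + P))
J(a) = 17892 + 36*a (J(a) = 6²*(a + 497) = 36*(497 + a) = 17892 + 36*a)
J(E(9)) + 411110 = (17892 + 36*((10 + 9)/(3 + 9))) + 411110 = (17892 + 36*(19/12)) + 411110 = (17892 + 57) + 411110 = 17949 + 411110 = 429059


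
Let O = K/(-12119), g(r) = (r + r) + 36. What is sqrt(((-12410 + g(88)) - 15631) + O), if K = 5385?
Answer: 2*I*sqrt(1021828742821)/12119 ≈ 166.82*I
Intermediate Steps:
g(r) = 36 + 2*r (g(r) = 2*r + 36 = 36 + 2*r)
O = -5385/12119 (O = 5385/(-12119) = 5385*(-1/12119) = -5385/12119 ≈ -0.44434)
sqrt(((-12410 + g(88)) - 15631) + O) = sqrt(((-12410 + (36 + 2*88)) - 15631) - 5385/12119) = sqrt(((-12410 + (36 + 176)) - 15631) - 5385/12119) = sqrt(((-12410 + 212) - 15631) - 5385/12119) = sqrt((-12198 - 15631) - 5385/12119) = sqrt(-27829 - 5385/12119) = sqrt(-337265036/12119) = 2*I*sqrt(1021828742821)/12119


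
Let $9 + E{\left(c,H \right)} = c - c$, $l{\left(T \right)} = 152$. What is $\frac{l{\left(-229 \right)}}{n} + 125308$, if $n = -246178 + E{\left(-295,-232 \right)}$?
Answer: $\frac{30849200444}{246187} \approx 1.2531 \cdot 10^{5}$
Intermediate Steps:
$E{\left(c,H \right)} = -9$ ($E{\left(c,H \right)} = -9 + \left(c - c\right) = -9 + 0 = -9$)
$n = -246187$ ($n = -246178 - 9 = -246187$)
$\frac{l{\left(-229 \right)}}{n} + 125308 = \frac{152}{-246187} + 125308 = 152 \left(- \frac{1}{246187}\right) + 125308 = - \frac{152}{246187} + 125308 = \frac{30849200444}{246187}$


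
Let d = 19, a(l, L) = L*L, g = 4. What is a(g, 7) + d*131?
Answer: 2538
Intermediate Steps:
a(l, L) = L²
a(g, 7) + d*131 = 7² + 19*131 = 49 + 2489 = 2538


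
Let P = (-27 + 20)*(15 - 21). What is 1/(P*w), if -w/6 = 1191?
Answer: -1/300132 ≈ -3.3319e-6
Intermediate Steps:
w = -7146 (w = -6*1191 = -7146)
P = 42 (P = -7*(-6) = 42)
1/(P*w) = 1/(42*(-7146)) = 1/(-300132) = -1/300132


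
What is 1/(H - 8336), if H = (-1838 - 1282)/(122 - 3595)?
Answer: -3473/28947808 ≈ -0.00011997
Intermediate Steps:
H = 3120/3473 (H = -3120/(-3473) = -3120*(-1/3473) = 3120/3473 ≈ 0.89836)
1/(H - 8336) = 1/(3120/3473 - 8336) = 1/(-28947808/3473) = -3473/28947808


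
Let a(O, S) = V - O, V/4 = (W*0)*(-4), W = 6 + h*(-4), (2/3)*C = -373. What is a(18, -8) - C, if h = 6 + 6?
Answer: 1083/2 ≈ 541.50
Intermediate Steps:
C = -1119/2 (C = (3/2)*(-373) = -1119/2 ≈ -559.50)
h = 12
W = -42 (W = 6 + 12*(-4) = 6 - 48 = -42)
V = 0 (V = 4*(-42*0*(-4)) = 4*(0*(-4)) = 4*0 = 0)
a(O, S) = -O (a(O, S) = 0 - O = -O)
a(18, -8) - C = -1*18 - 1*(-1119/2) = -18 + 1119/2 = 1083/2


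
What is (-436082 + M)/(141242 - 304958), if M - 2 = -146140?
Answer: 145555/40929 ≈ 3.5563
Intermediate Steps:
M = -146138 (M = 2 - 146140 = -146138)
(-436082 + M)/(141242 - 304958) = (-436082 - 146138)/(141242 - 304958) = -582220/(-163716) = -582220*(-1/163716) = 145555/40929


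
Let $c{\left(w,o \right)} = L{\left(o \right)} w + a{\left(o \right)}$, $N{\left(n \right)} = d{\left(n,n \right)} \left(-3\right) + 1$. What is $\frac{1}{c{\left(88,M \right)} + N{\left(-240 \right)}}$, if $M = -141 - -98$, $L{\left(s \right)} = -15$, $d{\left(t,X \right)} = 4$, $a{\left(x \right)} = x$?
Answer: $- \frac{1}{1374} \approx -0.0007278$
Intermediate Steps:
$M = -43$ ($M = -141 + 98 = -43$)
$N{\left(n \right)} = -11$ ($N{\left(n \right)} = 4 \left(-3\right) + 1 = -12 + 1 = -11$)
$c{\left(w,o \right)} = o - 15 w$ ($c{\left(w,o \right)} = - 15 w + o = o - 15 w$)
$\frac{1}{c{\left(88,M \right)} + N{\left(-240 \right)}} = \frac{1}{\left(-43 - 1320\right) - 11} = \frac{1}{-1363 - 11} = \frac{1}{-1374} = - \frac{1}{1374}$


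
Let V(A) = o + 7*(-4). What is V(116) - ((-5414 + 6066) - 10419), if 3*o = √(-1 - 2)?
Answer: 9739 + I*√3/3 ≈ 9739.0 + 0.57735*I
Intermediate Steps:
o = I*√3/3 (o = √(-1 - 2)/3 = √(-3)/3 = (I*√3)/3 = I*√3/3 ≈ 0.57735*I)
V(A) = -28 + I*√3/3 (V(A) = I*√3/3 + 7*(-4) = I*√3/3 - 28 = -28 + I*√3/3)
V(116) - ((-5414 + 6066) - 10419) = (-28 + I*√3/3) - ((-5414 + 6066) - 10419) = (-28 + I*√3/3) - (652 - 10419) = (-28 + I*√3/3) - 1*(-9767) = (-28 + I*√3/3) + 9767 = 9739 + I*√3/3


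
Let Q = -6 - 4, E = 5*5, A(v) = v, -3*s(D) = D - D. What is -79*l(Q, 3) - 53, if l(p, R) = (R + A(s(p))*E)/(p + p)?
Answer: -823/20 ≈ -41.150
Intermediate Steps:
s(D) = 0 (s(D) = -(D - D)/3 = -⅓*0 = 0)
E = 25
Q = -10
l(p, R) = R/(2*p) (l(p, R) = (R + 0*25)/(p + p) = (R + 0)/((2*p)) = R*(1/(2*p)) = R/(2*p))
-79*l(Q, 3) - 53 = -79*3/(2*(-10)) - 53 = -79*3*(-1)/(2*10) - 53 = -79*(-3/20) - 53 = 237/20 - 53 = -823/20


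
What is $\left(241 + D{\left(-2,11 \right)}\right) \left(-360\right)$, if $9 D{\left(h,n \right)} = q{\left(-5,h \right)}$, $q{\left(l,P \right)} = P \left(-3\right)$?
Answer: $-87000$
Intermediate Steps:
$q{\left(l,P \right)} = - 3 P$
$D{\left(h,n \right)} = - \frac{h}{3}$ ($D{\left(h,n \right)} = \frac{\left(-3\right) h}{9} = - \frac{h}{3}$)
$\left(241 + D{\left(-2,11 \right)}\right) \left(-360\right) = \left(241 - - \frac{2}{3}\right) \left(-360\right) = \left(241 + \frac{2}{3}\right) \left(-360\right) = \frac{725}{3} \left(-360\right) = -87000$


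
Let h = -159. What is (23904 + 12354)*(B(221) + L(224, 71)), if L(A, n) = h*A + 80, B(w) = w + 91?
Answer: -1277151792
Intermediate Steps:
B(w) = 91 + w
L(A, n) = 80 - 159*A (L(A, n) = -159*A + 80 = 80 - 159*A)
(23904 + 12354)*(B(221) + L(224, 71)) = (23904 + 12354)*((91 + 221) + (80 - 159*224)) = 36258*(312 + (80 - 35616)) = 36258*(312 - 35536) = 36258*(-35224) = -1277151792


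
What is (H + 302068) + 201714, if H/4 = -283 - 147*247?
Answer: 357414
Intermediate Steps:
H = -146368 (H = 4*(-283 - 147*247) = 4*(-283 - 36309) = 4*(-36592) = -146368)
(H + 302068) + 201714 = (-146368 + 302068) + 201714 = 155700 + 201714 = 357414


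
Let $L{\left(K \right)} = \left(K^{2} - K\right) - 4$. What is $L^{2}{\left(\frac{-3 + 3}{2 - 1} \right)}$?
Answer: $16$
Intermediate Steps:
$L{\left(K \right)} = -4 + K^{2} - K$
$L^{2}{\left(\frac{-3 + 3}{2 - 1} \right)} = \left(-4 + \left(\frac{-3 + 3}{2 - 1}\right)^{2} - \frac{-3 + 3}{2 - 1}\right)^{2} = \left(-4 + \left(\frac{0}{1}\right)^{2} - \frac{0}{1}\right)^{2} = \left(-4 + \left(0 \cdot 1\right)^{2} - 0 \cdot 1\right)^{2} = \left(-4 + 0^{2} - 0\right)^{2} = \left(-4 + 0 + 0\right)^{2} = \left(-4\right)^{2} = 16$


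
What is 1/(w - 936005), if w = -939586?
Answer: -1/1875591 ≈ -5.3316e-7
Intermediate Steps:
1/(w - 936005) = 1/(-939586 - 936005) = 1/(-1875591) = -1/1875591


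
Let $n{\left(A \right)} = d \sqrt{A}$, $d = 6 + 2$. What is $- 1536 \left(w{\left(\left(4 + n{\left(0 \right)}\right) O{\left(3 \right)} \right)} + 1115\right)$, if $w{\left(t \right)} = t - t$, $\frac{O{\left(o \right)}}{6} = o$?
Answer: $-1712640$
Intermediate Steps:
$d = 8$
$O{\left(o \right)} = 6 o$
$n{\left(A \right)} = 8 \sqrt{A}$
$w{\left(t \right)} = 0$
$- 1536 \left(w{\left(\left(4 + n{\left(0 \right)}\right) O{\left(3 \right)} \right)} + 1115\right) = - 1536 \left(0 + 1115\right) = \left(-1536\right) 1115 = -1712640$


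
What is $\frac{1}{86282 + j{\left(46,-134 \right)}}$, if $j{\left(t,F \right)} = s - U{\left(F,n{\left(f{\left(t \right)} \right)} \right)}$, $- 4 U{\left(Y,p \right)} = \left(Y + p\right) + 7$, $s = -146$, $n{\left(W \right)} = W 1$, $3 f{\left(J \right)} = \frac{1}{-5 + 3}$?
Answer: $\frac{24}{2066501} \approx 1.1614 \cdot 10^{-5}$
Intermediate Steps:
$f{\left(J \right)} = - \frac{1}{6}$ ($f{\left(J \right)} = \frac{1}{3 \left(-5 + 3\right)} = \frac{1}{3 \left(-2\right)} = \frac{1}{3} \left(- \frac{1}{2}\right) = - \frac{1}{6}$)
$n{\left(W \right)} = W$
$U{\left(Y,p \right)} = - \frac{7}{4} - \frac{Y}{4} - \frac{p}{4}$ ($U{\left(Y,p \right)} = - \frac{\left(Y + p\right) + 7}{4} = - \frac{7 + Y + p}{4} = - \frac{7}{4} - \frac{Y}{4} - \frac{p}{4}$)
$j{\left(t,F \right)} = - \frac{3463}{24} + \frac{F}{4}$ ($j{\left(t,F \right)} = -146 - \left(- \frac{7}{4} - \frac{F}{4} - - \frac{1}{24}\right) = -146 - \left(- \frac{7}{4} - \frac{F}{4} + \frac{1}{24}\right) = -146 - \left(- \frac{41}{24} - \frac{F}{4}\right) = -146 + \left(\frac{41}{24} + \frac{F}{4}\right) = - \frac{3463}{24} + \frac{F}{4}$)
$\frac{1}{86282 + j{\left(46,-134 \right)}} = \frac{1}{86282 + \left(- \frac{3463}{24} + \frac{1}{4} \left(-134\right)\right)} = \frac{1}{86282 - \frac{4267}{24}} = \frac{1}{\frac{2066501}{24}} = \frac{24}{2066501}$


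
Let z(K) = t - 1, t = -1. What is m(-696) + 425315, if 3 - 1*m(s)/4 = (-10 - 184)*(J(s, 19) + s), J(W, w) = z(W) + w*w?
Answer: 163815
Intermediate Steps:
z(K) = -2 (z(K) = -1 - 1 = -2)
J(W, w) = -2 + w² (J(W, w) = -2 + w*w = -2 + w²)
m(s) = 278596 + 776*s (m(s) = 12 - 4*(-10 - 184)*((-2 + 19²) + s) = 12 - (-776)*((-2 + 361) + s) = 12 - (-776)*(359 + s) = 12 - 4*(-69646 - 194*s) = 12 + (278584 + 776*s) = 278596 + 776*s)
m(-696) + 425315 = (278596 + 776*(-696)) + 425315 = (278596 - 540096) + 425315 = -261500 + 425315 = 163815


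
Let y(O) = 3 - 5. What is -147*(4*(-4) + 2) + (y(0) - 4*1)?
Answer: 2052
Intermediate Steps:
y(O) = -2
-147*(4*(-4) + 2) + (y(0) - 4*1) = -147*(4*(-4) + 2) + (-2 - 4*1) = -147*(-16 + 2) + (-2 - 4) = -147*(-14) - 6 = 2058 - 6 = 2052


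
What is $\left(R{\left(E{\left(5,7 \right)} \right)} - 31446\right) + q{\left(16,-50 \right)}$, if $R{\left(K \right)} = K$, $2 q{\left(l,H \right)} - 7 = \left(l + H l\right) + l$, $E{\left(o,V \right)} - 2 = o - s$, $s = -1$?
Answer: $- \frac{63637}{2} \approx -31819.0$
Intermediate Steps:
$E{\left(o,V \right)} = 3 + o$ ($E{\left(o,V \right)} = 2 + \left(o - -1\right) = 2 + \left(o + 1\right) = 2 + \left(1 + o\right) = 3 + o$)
$q{\left(l,H \right)} = \frac{7}{2} + l + \frac{H l}{2}$ ($q{\left(l,H \right)} = \frac{7}{2} + \frac{\left(l + H l\right) + l}{2} = \frac{7}{2} + \frac{2 l + H l}{2} = \frac{7}{2} + \left(l + \frac{H l}{2}\right) = \frac{7}{2} + l + \frac{H l}{2}$)
$\left(R{\left(E{\left(5,7 \right)} \right)} - 31446\right) + q{\left(16,-50 \right)} = \left(\left(3 + 5\right) - 31446\right) + \left(\frac{7}{2} + 16 + \frac{1}{2} \left(-50\right) 16\right) = \left(8 - 31446\right) + \left(\frac{7}{2} + 16 - 400\right) = -31438 - \frac{761}{2} = - \frac{63637}{2}$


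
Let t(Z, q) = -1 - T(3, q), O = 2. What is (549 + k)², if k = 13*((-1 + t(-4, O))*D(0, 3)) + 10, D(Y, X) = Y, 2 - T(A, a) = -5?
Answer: 312481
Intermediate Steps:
T(A, a) = 7 (T(A, a) = 2 - 1*(-5) = 2 + 5 = 7)
t(Z, q) = -8 (t(Z, q) = -1 - 1*7 = -1 - 7 = -8)
k = 10 (k = 13*((-1 - 8)*0) + 10 = 13*(-9*0) + 10 = 13*0 + 10 = 0 + 10 = 10)
(549 + k)² = (549 + 10)² = 559² = 312481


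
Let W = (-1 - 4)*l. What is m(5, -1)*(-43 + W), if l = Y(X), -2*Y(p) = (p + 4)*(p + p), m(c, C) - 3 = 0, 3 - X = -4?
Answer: 1026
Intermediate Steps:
X = 7 (X = 3 - 1*(-4) = 3 + 4 = 7)
m(c, C) = 3 (m(c, C) = 3 + 0 = 3)
Y(p) = -p*(4 + p) (Y(p) = -(p + 4)*(p + p)/2 = -(4 + p)*2*p/2 = -p*(4 + p))
l = -77 (l = -1*7*(4 + 7) = -1*7*11 = -77)
W = 385 (W = (-1 - 4)*(-77) = -5*(-77) = 385)
m(5, -1)*(-43 + W) = 3*(-43 + 385) = 3*342 = 1026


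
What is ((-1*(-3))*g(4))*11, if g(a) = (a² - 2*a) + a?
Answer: 396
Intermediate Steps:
g(a) = a² - a
((-1*(-3))*g(4))*11 = ((-1*(-3))*(4*(-1 + 4)))*11 = (3*(4*3))*11 = (3*12)*11 = 36*11 = 396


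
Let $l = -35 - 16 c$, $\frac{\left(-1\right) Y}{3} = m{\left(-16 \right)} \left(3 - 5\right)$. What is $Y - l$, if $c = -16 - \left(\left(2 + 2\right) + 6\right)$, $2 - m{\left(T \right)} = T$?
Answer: $-273$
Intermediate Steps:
$m{\left(T \right)} = 2 - T$
$c = -26$ ($c = -16 - \left(4 + 6\right) = -16 - 10 = -26$)
$Y = 108$ ($Y = - 3 \left(2 - -16\right) \left(3 - 5\right) = - 3 \left(2 + 16\right) \left(-2\right) = - 3 \cdot 18 \left(-2\right) = \left(-3\right) \left(-36\right) = 108$)
$l = 381$ ($l = -35 - -416 = -35 + 416 = 381$)
$Y - l = 108 - 381 = -273$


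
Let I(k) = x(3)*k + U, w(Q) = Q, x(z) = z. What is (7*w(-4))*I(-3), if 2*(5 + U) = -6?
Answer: 476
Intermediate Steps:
U = -8 (U = -5 + (½)*(-6) = -5 - 3 = -8)
I(k) = -8 + 3*k (I(k) = 3*k - 8 = -8 + 3*k)
(7*w(-4))*I(-3) = (7*(-4))*(-8 + 3*(-3)) = -28*(-8 - 9) = -28*(-17) = 476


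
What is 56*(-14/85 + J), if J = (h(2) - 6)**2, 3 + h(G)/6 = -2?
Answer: 6168176/85 ≈ 72567.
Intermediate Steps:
h(G) = -30 (h(G) = -18 + 6*(-2) = -18 - 12 = -30)
J = 1296 (J = (-30 - 6)**2 = (-36)**2 = 1296)
56*(-14/85 + J) = 56*(-14/85 + 1296) = 56*(110146/85) = 6168176/85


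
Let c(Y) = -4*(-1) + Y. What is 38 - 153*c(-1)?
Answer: -421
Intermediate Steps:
c(Y) = 4 + Y
38 - 153*c(-1) = 38 - 153*(4 - 1) = 38 - 153*3 = 38 - 459 = -421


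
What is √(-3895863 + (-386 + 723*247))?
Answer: 2*I*√929417 ≈ 1928.1*I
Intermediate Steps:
√(-3895863 + (-386 + 723*247)) = √(-3895863 + (-386 + 178581)) = √(-3895863 + 178195) = √(-3717668) = 2*I*√929417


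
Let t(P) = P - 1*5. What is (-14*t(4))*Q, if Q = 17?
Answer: 238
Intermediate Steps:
t(P) = -5 + P (t(P) = P - 5 = -5 + P)
(-14*t(4))*Q = -14*(-5 + 4)*17 = -14*(-1)*17 = 14*17 = 238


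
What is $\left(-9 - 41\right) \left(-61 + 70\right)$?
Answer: $-450$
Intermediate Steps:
$\left(-9 - 41\right) \left(-61 + 70\right) = \left(-50\right) 9 = -450$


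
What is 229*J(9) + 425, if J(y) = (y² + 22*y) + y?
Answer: 66377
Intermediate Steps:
J(y) = y² + 23*y
229*J(9) + 425 = 229*(9*(23 + 9)) + 425 = 229*(9*32) + 425 = 229*288 + 425 = 65952 + 425 = 66377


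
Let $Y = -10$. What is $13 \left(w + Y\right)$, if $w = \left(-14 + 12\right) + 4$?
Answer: $-104$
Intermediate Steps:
$w = 2$ ($w = -2 + 4 = 2$)
$13 \left(w + Y\right) = 13 \left(2 - 10\right) = 13 \left(-8\right) = -104$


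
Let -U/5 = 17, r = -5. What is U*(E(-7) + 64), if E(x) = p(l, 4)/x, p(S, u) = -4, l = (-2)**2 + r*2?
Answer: -38420/7 ≈ -5488.6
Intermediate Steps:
U = -85 (U = -5*17 = -85)
l = -6 (l = (-2)**2 - 5*2 = 4 - 10 = -6)
E(x) = -4/x
U*(E(-7) + 64) = -85*(-4/(-7) + 64) = -85*(-4*(-1/7) + 64) = -85*(4/7 + 64) = -85*452/7 = -38420/7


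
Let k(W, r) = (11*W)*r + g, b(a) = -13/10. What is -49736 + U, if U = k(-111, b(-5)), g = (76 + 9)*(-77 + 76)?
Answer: -482337/10 ≈ -48234.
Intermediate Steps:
g = -85 (g = 85*(-1) = -85)
b(a) = -13/10 (b(a) = -13*⅒ = -13/10)
k(W, r) = -85 + 11*W*r (k(W, r) = (11*W)*r - 85 = 11*W*r - 85 = -85 + 11*W*r)
U = 15023/10 (U = -85 + 11*(-111)*(-13/10) = -85 + 15873/10 = 15023/10 ≈ 1502.3)
-49736 + U = -49736 + 15023/10 = -482337/10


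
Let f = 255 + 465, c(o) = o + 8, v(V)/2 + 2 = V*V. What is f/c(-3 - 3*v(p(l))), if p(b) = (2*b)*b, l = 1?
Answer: -720/7 ≈ -102.86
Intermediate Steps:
p(b) = 2*b²
v(V) = -4 + 2*V² (v(V) = -4 + 2*(V*V) = -4 + 2*V²)
c(o) = 8 + o
f = 720
f/c(-3 - 3*v(p(l))) = 720/(8 + (-3 - 3*(-4 + 2*(2*1²)²))) = 720/(8 + (-3 - 3*(-4 + 2*(2*1)²))) = 720/(8 + (-3 - 3*(-4 + 2*2²))) = 720/(8 + (-3 - 3*(-4 + 2*4))) = 720/(8 + (-3 - 3*(-4 + 8))) = 720/(8 + (-3 - 3*4)) = 720/(8 + (-3 - 12)) = 720/(8 - 15) = 720/(-7) = 720*(-⅐) = -720/7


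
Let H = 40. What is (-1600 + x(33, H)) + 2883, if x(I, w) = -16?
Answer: 1267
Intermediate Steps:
(-1600 + x(33, H)) + 2883 = (-1600 - 16) + 2883 = -1616 + 2883 = 1267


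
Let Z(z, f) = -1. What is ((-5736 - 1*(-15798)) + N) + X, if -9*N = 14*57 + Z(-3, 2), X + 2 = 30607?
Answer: 365206/9 ≈ 40578.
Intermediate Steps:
X = 30605 (X = -2 + 30607 = 30605)
N = -797/9 (N = -(14*57 - 1)/9 = -(798 - 1)/9 = -⅑*797 = -797/9 ≈ -88.556)
((-5736 - 1*(-15798)) + N) + X = ((-5736 - 1*(-15798)) - 797/9) + 30605 = ((-5736 + 15798) - 797/9) + 30605 = (10062 - 797/9) + 30605 = 89761/9 + 30605 = 365206/9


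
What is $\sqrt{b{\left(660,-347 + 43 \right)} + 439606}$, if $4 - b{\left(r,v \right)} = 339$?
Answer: $\sqrt{439271} \approx 662.78$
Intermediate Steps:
$b{\left(r,v \right)} = -335$ ($b{\left(r,v \right)} = 4 - 339 = -335$)
$\sqrt{b{\left(660,-347 + 43 \right)} + 439606} = \sqrt{-335 + 439606} = \sqrt{439271}$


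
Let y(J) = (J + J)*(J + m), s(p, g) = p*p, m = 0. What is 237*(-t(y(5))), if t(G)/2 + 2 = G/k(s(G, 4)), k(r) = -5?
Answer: 5688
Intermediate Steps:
s(p, g) = p²
y(J) = 2*J² (y(J) = (J + J)*(J + 0) = (2*J)*J = 2*J²)
t(G) = -4 - 2*G/5 (t(G) = -4 + 2*(G/(-5)) = -4 + 2*(G*(-⅕)) = -4 + 2*(-G/5) = -4 - 2*G/5)
237*(-t(y(5))) = 237*(-(-4 - 4*5²/5)) = 237*(-(-4 - 4*25/5)) = 237*(-(-4 - ⅖*50)) = 237*(-(-4 - 20)) = 237*(-1*(-24)) = 237*24 = 5688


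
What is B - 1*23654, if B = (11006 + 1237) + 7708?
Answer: -3703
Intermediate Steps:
B = 19951 (B = 12243 + 7708 = 19951)
B - 1*23654 = 19951 - 1*23654 = 19951 - 23654 = -3703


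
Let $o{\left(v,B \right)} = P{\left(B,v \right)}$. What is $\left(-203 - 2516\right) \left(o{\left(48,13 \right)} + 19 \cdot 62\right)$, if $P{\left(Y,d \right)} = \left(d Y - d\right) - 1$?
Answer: $-4766407$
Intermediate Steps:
$P{\left(Y,d \right)} = -1 - d + Y d$ ($P{\left(Y,d \right)} = \left(Y d - d\right) - 1 = \left(- d + Y d\right) - 1 = -1 - d + Y d$)
$o{\left(v,B \right)} = -1 - v + B v$
$\left(-203 - 2516\right) \left(o{\left(48,13 \right)} + 19 \cdot 62\right) = \left(-203 - 2516\right) \left(\left(-1 - 48 + 13 \cdot 48\right) + 19 \cdot 62\right) = - 2719 \left(\left(-1 - 48 + 624\right) + 1178\right) = - 2719 \left(575 + 1178\right) = \left(-2719\right) 1753 = -4766407$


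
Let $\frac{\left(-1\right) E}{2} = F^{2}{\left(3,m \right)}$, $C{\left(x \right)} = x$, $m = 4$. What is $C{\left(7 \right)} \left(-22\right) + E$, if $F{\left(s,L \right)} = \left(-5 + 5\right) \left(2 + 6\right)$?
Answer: $-154$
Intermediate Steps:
$F{\left(s,L \right)} = 0$ ($F{\left(s,L \right)} = 0 \cdot 8 = 0$)
$E = 0$ ($E = - 2 \cdot 0^{2} = \left(-2\right) 0 = 0$)
$C{\left(7 \right)} \left(-22\right) + E = 7 \left(-22\right) + 0 = -154 + 0 = -154$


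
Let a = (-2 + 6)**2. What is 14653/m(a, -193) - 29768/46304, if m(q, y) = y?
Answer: -85529717/1117084 ≈ -76.565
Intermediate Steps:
a = 16 (a = 4**2 = 16)
14653/m(a, -193) - 29768/46304 = 14653/(-193) - 29768/46304 = 14653*(-1/193) - 29768*1/46304 = -14653/193 - 3721/5788 = -85529717/1117084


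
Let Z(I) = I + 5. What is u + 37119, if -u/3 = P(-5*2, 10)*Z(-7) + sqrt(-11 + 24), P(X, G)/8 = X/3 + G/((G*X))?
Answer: 184771/5 - 3*sqrt(13) ≈ 36943.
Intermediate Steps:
P(X, G) = 8/X + 8*X/3 (P(X, G) = 8*(X/3 + G/((G*X))) = 8*(X*(1/3) + G*(1/(G*X))) = 8*(X/3 + 1/X) = 8*(1/X + X/3) = 8/X + 8*X/3)
Z(I) = 5 + I
u = -824/5 - 3*sqrt(13) (u = -3*((8/((-5*2)) + 8*(-5*2)/3)*(5 - 7) + sqrt(-11 + 24)) = -3*((8/(-10) + (8/3)*(-10))*(-2) + sqrt(13)) = -3*((8*(-1/10) - 80/3)*(-2) + sqrt(13)) = -3*((-4/5 - 80/3)*(-2) + sqrt(13)) = -3*(-412/15*(-2) + sqrt(13)) = -3*(824/15 + sqrt(13)) = -824/5 - 3*sqrt(13) ≈ -175.62)
u + 37119 = (-824/5 - 3*sqrt(13)) + 37119 = 184771/5 - 3*sqrt(13)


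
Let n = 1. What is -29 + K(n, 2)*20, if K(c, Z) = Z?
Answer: 11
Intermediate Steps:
-29 + K(n, 2)*20 = -29 + 2*20 = -29 + 40 = 11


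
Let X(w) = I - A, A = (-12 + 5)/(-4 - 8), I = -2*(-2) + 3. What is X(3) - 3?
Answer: 41/12 ≈ 3.4167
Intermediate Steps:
I = 7 (I = 4 + 3 = 7)
A = 7/12 (A = -7/(-12) = -7*(-1/12) = 7/12 ≈ 0.58333)
X(w) = 77/12 (X(w) = 7 - 1*7/12 = 7 - 7/12 = 77/12)
X(3) - 3 = 77/12 - 3 = 41/12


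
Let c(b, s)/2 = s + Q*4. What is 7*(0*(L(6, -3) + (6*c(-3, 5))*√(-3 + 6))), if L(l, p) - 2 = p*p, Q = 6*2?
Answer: 0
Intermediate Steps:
Q = 12
L(l, p) = 2 + p² (L(l, p) = 2 + p*p = 2 + p²)
c(b, s) = 96 + 2*s (c(b, s) = 2*(s + 12*4) = 2*(s + 48) = 2*(48 + s) = 96 + 2*s)
7*(0*(L(6, -3) + (6*c(-3, 5))*√(-3 + 6))) = 7*(0*((2 + (-3)²) + (6*(96 + 2*5))*√(-3 + 6))) = 7*(0*((2 + 9) + (6*(96 + 10))*√3)) = 7*(0*(11 + (6*106)*√3)) = 7*(0*(11 + 636*√3)) = 7*0 = 0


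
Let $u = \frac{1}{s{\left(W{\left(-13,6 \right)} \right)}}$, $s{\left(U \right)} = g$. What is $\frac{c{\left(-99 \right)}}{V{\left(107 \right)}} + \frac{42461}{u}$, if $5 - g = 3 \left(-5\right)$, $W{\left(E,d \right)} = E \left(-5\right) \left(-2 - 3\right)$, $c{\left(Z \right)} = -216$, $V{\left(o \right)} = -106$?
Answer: $\frac{45008768}{53} \approx 8.4922 \cdot 10^{5}$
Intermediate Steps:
$W{\left(E,d \right)} = 25 E$ ($W{\left(E,d \right)} = - 5 E \left(-2 - 3\right) = - 5 E \left(-5\right) = 25 E$)
$g = 20$ ($g = 5 - 3 \left(-5\right) = 5 - -15 = 5 + 15 = 20$)
$s{\left(U \right)} = 20$
$u = \frac{1}{20} \approx 0.05$
$\frac{c{\left(-99 \right)}}{V{\left(107 \right)}} + \frac{42461}{u} = - \frac{216}{-106} + 42461 \frac{1}{\frac{1}{20}} = \left(-216\right) \left(- \frac{1}{106}\right) + 42461 \cdot 20 = \frac{108}{53} + 849220 = \frac{45008768}{53}$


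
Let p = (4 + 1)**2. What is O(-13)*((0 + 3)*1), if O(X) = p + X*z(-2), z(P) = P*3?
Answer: 309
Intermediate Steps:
z(P) = 3*P
p = 25 (p = 5**2 = 25)
O(X) = 25 - 6*X (O(X) = 25 + X*(3*(-2)) = 25 + X*(-6) = 25 - 6*X)
O(-13)*((0 + 3)*1) = (25 - 6*(-13))*((0 + 3)*1) = (25 + 78)*(3*1) = 103*3 = 309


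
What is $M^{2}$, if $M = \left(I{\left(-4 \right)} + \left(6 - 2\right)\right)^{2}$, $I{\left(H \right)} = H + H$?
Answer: $256$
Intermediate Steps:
$I{\left(H \right)} = 2 H$
$M = 16$ ($M = \left(2 \left(-4\right) + \left(6 - 2\right)\right)^{2} = \left(-8 + 4\right)^{2} = \left(-4\right)^{2} = 16$)
$M^{2} = 16^{2} = 256$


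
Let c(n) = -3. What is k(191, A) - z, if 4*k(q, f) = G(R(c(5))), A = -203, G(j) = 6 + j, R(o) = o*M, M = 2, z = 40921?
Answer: -40921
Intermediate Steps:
R(o) = 2*o (R(o) = o*2 = 2*o)
k(q, f) = 0 (k(q, f) = (6 + 2*(-3))/4 = (6 - 6)/4 = (¼)*0 = 0)
k(191, A) - z = 0 - 1*40921 = 0 - 40921 = -40921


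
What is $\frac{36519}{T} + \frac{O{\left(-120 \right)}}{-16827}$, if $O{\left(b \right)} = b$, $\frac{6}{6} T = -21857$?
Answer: $- \frac{203960791}{122595913} \approx -1.6637$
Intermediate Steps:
$T = -21857$
$\frac{36519}{T} + \frac{O{\left(-120 \right)}}{-16827} = \frac{36519}{-21857} - \frac{120}{-16827} = 36519 \left(- \frac{1}{21857}\right) - - \frac{40}{5609} = - \frac{36519}{21857} + \frac{40}{5609} = - \frac{203960791}{122595913}$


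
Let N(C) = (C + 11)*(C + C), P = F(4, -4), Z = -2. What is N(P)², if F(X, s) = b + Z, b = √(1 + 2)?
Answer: 1488 - 840*√3 ≈ 33.077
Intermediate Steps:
b = √3 ≈ 1.7320
F(X, s) = -2 + √3 (F(X, s) = √3 - 2 = -2 + √3)
P = -2 + √3 ≈ -0.26795
N(C) = 2*C*(11 + C) (N(C) = (11 + C)*(2*C) = 2*C*(11 + C))
N(P)² = (2*(-2 + √3)*(11 + (-2 + √3)))² = (2*(-2 + √3)*(9 + √3))² = 4*(-2 + √3)²*(9 + √3)²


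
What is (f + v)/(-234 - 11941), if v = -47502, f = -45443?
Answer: 18589/2435 ≈ 7.6341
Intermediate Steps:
(f + v)/(-234 - 11941) = (-45443 - 47502)/(-234 - 11941) = -92945/(-12175) = -92945*(-1/12175) = 18589/2435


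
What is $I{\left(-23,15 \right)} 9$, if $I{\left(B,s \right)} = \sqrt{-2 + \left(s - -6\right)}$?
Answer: $9 \sqrt{19} \approx 39.23$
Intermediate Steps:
$I{\left(B,s \right)} = \sqrt{4 + s}$ ($I{\left(B,s \right)} = \sqrt{-2 + \left(s + 6\right)} = \sqrt{-2 + \left(6 + s\right)} = \sqrt{4 + s}$)
$I{\left(-23,15 \right)} 9 = \sqrt{4 + 15} \cdot 9 = \sqrt{19} \cdot 9 = 9 \sqrt{19}$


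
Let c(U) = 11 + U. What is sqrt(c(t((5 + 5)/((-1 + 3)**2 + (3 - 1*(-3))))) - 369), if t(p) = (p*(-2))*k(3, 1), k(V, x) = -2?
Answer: I*sqrt(354) ≈ 18.815*I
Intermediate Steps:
t(p) = 4*p (t(p) = (p*(-2))*(-2) = -2*p*(-2) = 4*p)
sqrt(c(t((5 + 5)/((-1 + 3)**2 + (3 - 1*(-3))))) - 369) = sqrt((11 + 4*((5 + 5)/((-1 + 3)**2 + (3 - 1*(-3))))) - 369) = sqrt((11 + 4*(10/(2**2 + (3 + 3)))) - 369) = sqrt((11 + 4*(10/(4 + 6))) - 369) = sqrt((11 + 4*(10/10)) - 369) = sqrt((11 + 4*(10*(1/10))) - 369) = sqrt((11 + 4*1) - 369) = sqrt((11 + 4) - 369) = sqrt(15 - 369) = sqrt(-354) = I*sqrt(354)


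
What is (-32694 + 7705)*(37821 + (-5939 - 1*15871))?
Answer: -400098879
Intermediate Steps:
(-32694 + 7705)*(37821 + (-5939 - 1*15871)) = -24989*(37821 + (-5939 - 15871)) = -24989*(37821 - 21810) = -24989*16011 = -400098879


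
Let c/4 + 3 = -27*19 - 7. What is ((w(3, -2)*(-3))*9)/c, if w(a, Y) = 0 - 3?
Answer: -81/2092 ≈ -0.038719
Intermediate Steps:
c = -2092 (c = -12 + 4*(-27*19 - 7) = -12 + 4*(-513 - 7) = -12 + 4*(-520) = -12 - 2080 = -2092)
w(a, Y) = -3
((w(3, -2)*(-3))*9)/c = (-3*(-3)*9)/(-2092) = (9*9)*(-1/2092) = 81*(-1/2092) = -81/2092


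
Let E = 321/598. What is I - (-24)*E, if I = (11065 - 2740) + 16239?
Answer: 7348488/299 ≈ 24577.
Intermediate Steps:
E = 321/598 (E = 321*(1/598) = 321/598 ≈ 0.53679)
I = 24564 (I = 8325 + 16239 = 24564)
I - (-24)*E = 24564 - (-24)*321/598 = 24564 - 1*(-3852/299) = 24564 + 3852/299 = 7348488/299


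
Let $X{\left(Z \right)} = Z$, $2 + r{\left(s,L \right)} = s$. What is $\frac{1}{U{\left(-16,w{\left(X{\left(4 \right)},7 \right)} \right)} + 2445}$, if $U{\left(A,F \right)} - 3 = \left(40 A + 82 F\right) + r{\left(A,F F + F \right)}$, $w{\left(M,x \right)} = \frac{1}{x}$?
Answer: $\frac{7}{12612} \approx 0.00055503$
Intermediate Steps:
$r{\left(s,L \right)} = -2 + s$
$U{\left(A,F \right)} = 1 + 41 A + 82 F$ ($U{\left(A,F \right)} = 3 + \left(\left(40 A + 82 F\right) + \left(-2 + A\right)\right) = 3 + \left(-2 + 41 A + 82 F\right) = 1 + 41 A + 82 F$)
$\frac{1}{U{\left(-16,w{\left(X{\left(4 \right)},7 \right)} \right)} + 2445} = \frac{1}{\left(1 + 41 \left(-16\right) + \frac{82}{7}\right) + 2445} = \frac{1}{\left(1 - 656 + 82 \cdot \frac{1}{7}\right) + 2445} = \frac{1}{\left(1 - 656 + \frac{82}{7}\right) + 2445} = \frac{1}{- \frac{4503}{7} + 2445} = \frac{1}{\frac{12612}{7}} = \frac{7}{12612}$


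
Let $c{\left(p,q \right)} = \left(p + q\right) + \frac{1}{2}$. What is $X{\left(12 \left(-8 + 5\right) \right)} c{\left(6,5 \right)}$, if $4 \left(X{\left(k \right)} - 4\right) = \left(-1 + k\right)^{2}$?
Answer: $\frac{31855}{8} \approx 3981.9$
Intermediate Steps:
$c{\left(p,q \right)} = \frac{1}{2} + p + q$ ($c{\left(p,q \right)} = \left(p + q\right) + \frac{1}{2} = \frac{1}{2} + p + q$)
$X{\left(k \right)} = 4 + \frac{\left(-1 + k\right)^{2}}{4}$
$X{\left(12 \left(-8 + 5\right) \right)} c{\left(6,5 \right)} = \left(4 + \frac{\left(-1 + 12 \left(-8 + 5\right)\right)^{2}}{4}\right) \left(\frac{1}{2} + 6 + 5\right) = \left(4 + \frac{\left(-1 + 12 \left(-3\right)\right)^{2}}{4}\right) \frac{23}{2} = \left(4 + \frac{\left(-1 - 36\right)^{2}}{4}\right) \frac{23}{2} = \left(4 + \frac{\left(-37\right)^{2}}{4}\right) \frac{23}{2} = \left(4 + \frac{1}{4} \cdot 1369\right) \frac{23}{2} = \left(4 + \frac{1369}{4}\right) \frac{23}{2} = \frac{1385}{4} \cdot \frac{23}{2} = \frac{31855}{8}$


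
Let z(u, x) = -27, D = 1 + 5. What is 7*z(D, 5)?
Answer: -189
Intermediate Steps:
D = 6
7*z(D, 5) = 7*(-27) = -189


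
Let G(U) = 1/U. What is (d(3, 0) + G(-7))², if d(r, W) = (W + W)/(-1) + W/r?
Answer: 1/49 ≈ 0.020408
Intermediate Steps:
d(r, W) = -2*W + W/r (d(r, W) = (2*W)*(-1) + W/r = -2*W + W/r)
(d(3, 0) + G(-7))² = ((-2*0 + 0/3) + 1/(-7))² = ((0 + 0*(⅓)) - ⅐)² = ((0 + 0) - ⅐)² = (0 - ⅐)² = (-⅐)² = 1/49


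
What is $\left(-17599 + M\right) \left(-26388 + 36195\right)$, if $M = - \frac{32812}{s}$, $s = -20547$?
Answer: $- \frac{1181984886229}{6849} \approx -1.7258 \cdot 10^{8}$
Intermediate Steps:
$M = \frac{32812}{20547}$ ($M = - \frac{32812}{-20547} = \left(-32812\right) \left(- \frac{1}{20547}\right) = \frac{32812}{20547} \approx 1.5969$)
$\left(-17599 + M\right) \left(-26388 + 36195\right) = \left(-17599 + \frac{32812}{20547}\right) \left(-26388 + 36195\right) = \left(- \frac{361573841}{20547}\right) 9807 = - \frac{1181984886229}{6849}$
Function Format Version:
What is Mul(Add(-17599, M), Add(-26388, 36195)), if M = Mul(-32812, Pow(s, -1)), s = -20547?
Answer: Rational(-1181984886229, 6849) ≈ -1.7258e+8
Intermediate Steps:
M = Rational(32812, 20547) (M = Mul(-32812, Pow(-20547, -1)) = Mul(-32812, Rational(-1, 20547)) = Rational(32812, 20547) ≈ 1.5969)
Mul(Add(-17599, M), Add(-26388, 36195)) = Mul(Add(-17599, Rational(32812, 20547)), Add(-26388, 36195)) = Mul(Rational(-361573841, 20547), 9807) = Rational(-1181984886229, 6849)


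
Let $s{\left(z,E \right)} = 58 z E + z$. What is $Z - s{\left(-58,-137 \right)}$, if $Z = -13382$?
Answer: $-474192$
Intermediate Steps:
$s{\left(z,E \right)} = z + 58 E z$ ($s{\left(z,E \right)} = 58 E z + z = z + 58 E z$)
$Z - s{\left(-58,-137 \right)} = -13382 - - 58 \left(1 + 58 \left(-137\right)\right) = -13382 - - 58 \left(1 - 7946\right) = -13382 - \left(-58\right) \left(-7945\right) = -13382 - 460810 = -474192$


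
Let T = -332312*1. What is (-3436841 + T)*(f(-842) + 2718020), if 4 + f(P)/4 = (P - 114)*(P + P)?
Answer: -34516470895860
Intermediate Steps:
T = -332312
f(P) = -16 + 8*P*(-114 + P) (f(P) = -16 + 4*((P - 114)*(P + P)) = -16 + 4*((-114 + P)*(2*P)) = -16 + 4*(2*P*(-114 + P)) = -16 + 8*P*(-114 + P))
(-3436841 + T)*(f(-842) + 2718020) = (-3436841 - 332312)*((-16 - 912*(-842) + 8*(-842)²) + 2718020) = -3769153*((-16 + 767904 + 8*708964) + 2718020) = -3769153*((-16 + 767904 + 5671712) + 2718020) = -3769153*(6439600 + 2718020) = -3769153*9157620 = -34516470895860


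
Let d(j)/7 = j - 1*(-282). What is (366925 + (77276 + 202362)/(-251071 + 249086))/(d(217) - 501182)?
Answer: -728066487/987912665 ≈ -0.73697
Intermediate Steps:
d(j) = 1974 + 7*j (d(j) = 7*(j - 1*(-282)) = 7*(j + 282) = 7*(282 + j) = 1974 + 7*j)
(366925 + (77276 + 202362)/(-251071 + 249086))/(d(217) - 501182) = (366925 + (77276 + 202362)/(-251071 + 249086))/((1974 + 7*217) - 501182) = (366925 + 279638/(-1985))/((1974 + 1519) - 501182) = (366925 + 279638*(-1/1985))/(3493 - 501182) = (366925 - 279638/1985)/(-497689) = (728066487/1985)*(-1/497689) = -728066487/987912665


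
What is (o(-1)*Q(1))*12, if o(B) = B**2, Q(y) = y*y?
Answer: 12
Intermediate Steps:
Q(y) = y**2
(o(-1)*Q(1))*12 = ((-1)**2*1**2)*12 = (1*1)*12 = 1*12 = 12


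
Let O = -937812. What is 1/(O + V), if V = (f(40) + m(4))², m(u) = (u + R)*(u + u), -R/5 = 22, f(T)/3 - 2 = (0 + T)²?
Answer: 1/14727952 ≈ 6.7898e-8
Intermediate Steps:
f(T) = 6 + 3*T² (f(T) = 6 + 3*(0 + T)² = 6 + 3*T²)
R = -110 (R = -5*22 = -110)
m(u) = 2*u*(-110 + u) (m(u) = (u - 110)*(u + u) = (-110 + u)*(2*u) = 2*u*(-110 + u))
V = 15665764 (V = ((6 + 3*40²) + 2*4*(-110 + 4))² = ((6 + 3*1600) + 2*4*(-106))² = ((6 + 4800) - 848)² = (4806 - 848)² = 3958² = 15665764)
1/(O + V) = 1/(-937812 + 15665764) = 1/14727952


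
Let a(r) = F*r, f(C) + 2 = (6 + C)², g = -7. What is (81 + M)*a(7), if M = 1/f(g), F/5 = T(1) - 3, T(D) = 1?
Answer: -5600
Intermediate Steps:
f(C) = -2 + (6 + C)²
F = -10 (F = 5*(1 - 3) = 5*(-2) = -10)
a(r) = -10*r
M = -1 (M = 1/(-2 + (6 - 7)²) = 1/(-2 + (-1)²) = 1/(-2 + 1) = 1/(-1) = -1)
(81 + M)*a(7) = (81 - 1)*(-10*7) = 80*(-70) = -5600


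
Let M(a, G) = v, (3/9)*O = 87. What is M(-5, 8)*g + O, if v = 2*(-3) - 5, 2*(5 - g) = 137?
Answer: 1919/2 ≈ 959.50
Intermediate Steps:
g = -127/2 (g = 5 - ½*137 = 5 - 137/2 = -127/2 ≈ -63.500)
O = 261 (O = 3*87 = 261)
v = -11 (v = -6 - 5 = -11)
M(a, G) = -11
M(-5, 8)*g + O = -11*(-127/2) + 261 = 1397/2 + 261 = 1919/2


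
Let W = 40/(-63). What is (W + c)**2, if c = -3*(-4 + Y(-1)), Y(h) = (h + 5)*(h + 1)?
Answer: 512656/3969 ≈ 129.17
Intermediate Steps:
W = -40/63 (W = 40*(-1/63) = -40/63 ≈ -0.63492)
Y(h) = (1 + h)*(5 + h) (Y(h) = (5 + h)*(1 + h) = (1 + h)*(5 + h))
c = 12 (c = -3*(-4 + (5 + (-1)**2 + 6*(-1))) = -3*(-4 + (5 + 1 - 6)) = -3*(-4 + 0) = -3*(-4) = 12)
(W + c)**2 = (-40/63 + 12)**2 = (716/63)**2 = 512656/3969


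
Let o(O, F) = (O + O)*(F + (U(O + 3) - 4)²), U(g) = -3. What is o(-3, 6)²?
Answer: 108900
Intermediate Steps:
o(O, F) = 2*O*(49 + F) (o(O, F) = (O + O)*(F + (-3 - 4)²) = (2*O)*(F + (-7)²) = (2*O)*(F + 49) = (2*O)*(49 + F) = 2*O*(49 + F))
o(-3, 6)² = (2*(-3)*(49 + 6))² = (2*(-3)*55)² = (-330)² = 108900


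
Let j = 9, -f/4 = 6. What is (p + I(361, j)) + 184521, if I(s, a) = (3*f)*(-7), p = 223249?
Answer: 408274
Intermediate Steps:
f = -24 (f = -4*6 = -24)
I(s, a) = 504 (I(s, a) = (3*(-24))*(-7) = -72*(-7) = 504)
(p + I(361, j)) + 184521 = (223249 + 504) + 184521 = 223753 + 184521 = 408274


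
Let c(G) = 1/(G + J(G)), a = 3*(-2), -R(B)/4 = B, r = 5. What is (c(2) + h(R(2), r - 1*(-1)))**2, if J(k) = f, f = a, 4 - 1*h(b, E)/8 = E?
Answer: 4225/16 ≈ 264.06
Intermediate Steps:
R(B) = -4*B
a = -6
h(b, E) = 32 - 8*E
f = -6
J(k) = -6
c(G) = 1/(-6 + G) (c(G) = 1/(G - 6) = 1/(-6 + G))
(c(2) + h(R(2), r - 1*(-1)))**2 = (1/(-6 + 2) + (32 - 8*(5 - 1*(-1))))**2 = (1/(-4) + (32 - 8*(5 + 1)))**2 = (-1/4 + (32 - 8*6))**2 = (-1/4 + (32 - 48))**2 = (-1/4 - 16)**2 = (-65/4)**2 = 4225/16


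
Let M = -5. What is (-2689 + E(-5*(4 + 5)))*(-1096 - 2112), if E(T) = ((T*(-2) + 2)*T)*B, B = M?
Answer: -57779288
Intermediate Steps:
B = -5
E(T) = -5*T*(2 - 2*T) (E(T) = ((T*(-2) + 2)*T)*(-5) = ((-2*T + 2)*T)*(-5) = ((2 - 2*T)*T)*(-5) = (T*(2 - 2*T))*(-5) = -5*T*(2 - 2*T))
(-2689 + E(-5*(4 + 5)))*(-1096 - 2112) = (-2689 + 10*(-5*(4 + 5))*(-1 - 5*(4 + 5)))*(-1096 - 2112) = (-2689 + 10*(-5*9)*(-1 - 5*9))*(-3208) = (-2689 + 10*(-45)*(-1 - 45))*(-3208) = (-2689 + 10*(-45)*(-46))*(-3208) = (-2689 + 20700)*(-3208) = 18011*(-3208) = -57779288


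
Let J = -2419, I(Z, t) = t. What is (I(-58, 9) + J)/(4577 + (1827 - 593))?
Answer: -2410/5811 ≈ -0.41473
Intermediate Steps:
(I(-58, 9) + J)/(4577 + (1827 - 593)) = (9 - 2419)/(4577 + (1827 - 593)) = -2410/(4577 + 1234) = -2410/5811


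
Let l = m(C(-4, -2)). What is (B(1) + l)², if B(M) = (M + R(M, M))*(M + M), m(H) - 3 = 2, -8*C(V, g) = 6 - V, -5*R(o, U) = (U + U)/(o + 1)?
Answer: 1089/25 ≈ 43.560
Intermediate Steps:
R(o, U) = -2*U/(5*(1 + o)) (R(o, U) = -(U + U)/(5*(o + 1)) = -2*U/(5*(1 + o)))
C(V, g) = -¾ + V/8 (C(V, g) = -(6 - V)/8 = -¾ + V/8)
m(H) = 5 (m(H) = 3 + 2 = 5)
B(M) = 2*M*(M - 2*M/(5 + 5*M)) (B(M) = (M - 2*M/(5 + 5*M))*(M + M) = (M - 2*M/(5 + 5*M))*(2*M) = 2*M*(M - 2*M/(5 + 5*M)))
l = 5
(B(1) + l)² = (1²*(6/5 + 2*1)/(1 + 1) + 5)² = (1*(6/5 + 2)/2 + 5)² = (1*(½)*(16/5) + 5)² = (8/5 + 5)² = (33/5)² = 1089/25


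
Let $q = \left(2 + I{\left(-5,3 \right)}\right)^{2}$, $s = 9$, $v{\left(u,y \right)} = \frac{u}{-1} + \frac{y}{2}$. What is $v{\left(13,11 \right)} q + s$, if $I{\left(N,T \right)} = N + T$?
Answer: $9$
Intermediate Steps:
$v{\left(u,y \right)} = \frac{y}{2} - u$ ($v{\left(u,y \right)} = u \left(-1\right) + y \frac{1}{2} = - u + \frac{y}{2} = \frac{y}{2} - u$)
$q = 0$ ($q = \left(2 + \left(-5 + 3\right)\right)^{2} = \left(2 - 2\right)^{2} = 0^{2} = 0$)
$v{\left(13,11 \right)} q + s = \left(\frac{1}{2} \cdot 11 - 13\right) 0 + 9 = \left(\frac{11}{2} - 13\right) 0 + 9 = \left(- \frac{15}{2}\right) 0 + 9 = 0 + 9 = 9$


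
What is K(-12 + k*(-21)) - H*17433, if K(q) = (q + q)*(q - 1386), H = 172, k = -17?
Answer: -3716766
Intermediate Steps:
K(q) = 2*q*(-1386 + q) (K(q) = (2*q)*(-1386 + q) = 2*q*(-1386 + q))
K(-12 + k*(-21)) - H*17433 = 2*(-12 - 17*(-21))*(-1386 + (-12 - 17*(-21))) - 172*17433 = 2*(-12 + 357)*(-1386 + (-12 + 357)) - 1*2998476 = 2*345*(-1386 + 345) - 2998476 = 2*345*(-1041) - 2998476 = -718290 - 2998476 = -3716766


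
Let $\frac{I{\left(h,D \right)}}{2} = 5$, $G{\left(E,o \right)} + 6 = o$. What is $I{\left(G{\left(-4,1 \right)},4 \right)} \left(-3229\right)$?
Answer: $-32290$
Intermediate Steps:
$G{\left(E,o \right)} = -6 + o$
$I{\left(h,D \right)} = 10$ ($I{\left(h,D \right)} = 2 \cdot 5 = 10$)
$I{\left(G{\left(-4,1 \right)},4 \right)} \left(-3229\right) = 10 \left(-3229\right) = -32290$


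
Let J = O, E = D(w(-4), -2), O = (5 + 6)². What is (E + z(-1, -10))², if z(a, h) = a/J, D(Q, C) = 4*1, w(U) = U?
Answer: 233289/14641 ≈ 15.934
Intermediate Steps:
O = 121 (O = 11² = 121)
D(Q, C) = 4
E = 4
J = 121
z(a, h) = a/121
(E + z(-1, -10))² = (4 + (1/121)*(-1))² = (4 - 1/121)² = (483/121)² = 233289/14641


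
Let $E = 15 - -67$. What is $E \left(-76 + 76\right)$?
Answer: $0$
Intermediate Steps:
$E = 82$ ($E = 15 + 67 = 82$)
$E \left(-76 + 76\right) = 82 \left(-76 + 76\right) = 82 \cdot 0 = 0$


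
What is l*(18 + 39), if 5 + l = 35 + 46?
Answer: 4332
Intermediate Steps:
l = 76 (l = -5 + (35 + 46) = -5 + 81 = 76)
l*(18 + 39) = 76*(18 + 39) = 76*57 = 4332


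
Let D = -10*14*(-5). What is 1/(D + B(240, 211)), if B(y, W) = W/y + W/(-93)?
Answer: 7440/5197661 ≈ 0.0014314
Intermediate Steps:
B(y, W) = -W/93 + W/y (B(y, W) = W/y + W*(-1/93) = W/y - W/93 = -W/93 + W/y)
D = 700 (D = -140*(-5) = 700)
1/(D + B(240, 211)) = 1/(700 + (-1/93*211 + 211/240)) = 1/(700 + (-211/93 + 211*(1/240))) = 1/(700 + (-211/93 + 211/240)) = 1/(700 - 10339/7440) = 1/(5197661/7440) = 7440/5197661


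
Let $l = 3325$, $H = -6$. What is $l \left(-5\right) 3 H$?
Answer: $299250$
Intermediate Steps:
$l \left(-5\right) 3 H = 3325 \left(-5\right) 3 \left(-6\right) = 3325 \left(\left(-15\right) \left(-6\right)\right) = 3325 \cdot 90 = 299250$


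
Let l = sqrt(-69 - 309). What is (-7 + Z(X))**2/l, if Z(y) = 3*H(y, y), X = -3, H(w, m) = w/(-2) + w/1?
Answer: -529*I*sqrt(42)/504 ≈ -6.8022*I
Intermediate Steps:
H(w, m) = w/2 (H(w, m) = w*(-1/2) + w*1 = -w/2 + w = w/2)
Z(y) = 3*y/2 (Z(y) = 3*(y/2) = 3*y/2)
l = 3*I*sqrt(42) (l = sqrt(-378) = 3*I*sqrt(42) ≈ 19.442*I)
(-7 + Z(X))**2/l = (-7 + (3/2)*(-3))**2/((3*I*sqrt(42))) = (-7 - 9/2)**2*(-I*sqrt(42)/126) = (-23/2)**2*(-I*sqrt(42)/126) = 529*(-I*sqrt(42)/126)/4 = -529*I*sqrt(42)/504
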